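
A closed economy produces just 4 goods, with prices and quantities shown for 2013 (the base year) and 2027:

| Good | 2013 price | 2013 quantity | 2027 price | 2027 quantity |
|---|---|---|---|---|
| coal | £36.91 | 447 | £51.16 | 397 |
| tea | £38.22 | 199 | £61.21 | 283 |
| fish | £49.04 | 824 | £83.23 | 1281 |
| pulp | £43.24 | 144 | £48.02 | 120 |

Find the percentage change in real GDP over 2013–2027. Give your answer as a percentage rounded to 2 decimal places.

32.14%

Real GDP 2013 = Nominal GDP 2013 = 36.91·447 + 38.22·199 + 49.04·824 + 43.24·144 = 70740.07.
Real GDP 2027 (at 2013 prices) = 36.91·397 + 38.22·283 + 49.04·1281 + 43.24·120 = 93478.57.
Real growth = 93478.57/70740.07 − 1 = 0.3214.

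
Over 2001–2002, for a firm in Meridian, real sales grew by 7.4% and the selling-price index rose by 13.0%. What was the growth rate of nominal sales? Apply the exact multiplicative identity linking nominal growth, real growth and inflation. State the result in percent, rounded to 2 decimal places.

21.36%

(1 + g_nom) = (1 + g_real)(1 + π) = 1.0740 × 1.1300 = 1.21362.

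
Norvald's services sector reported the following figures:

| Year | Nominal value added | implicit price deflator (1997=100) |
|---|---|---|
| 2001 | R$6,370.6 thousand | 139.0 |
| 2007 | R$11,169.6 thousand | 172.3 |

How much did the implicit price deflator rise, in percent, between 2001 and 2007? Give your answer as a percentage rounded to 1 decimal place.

24.0%

Price-level change = 172.3 / 139.0 − 1 = 0.2396.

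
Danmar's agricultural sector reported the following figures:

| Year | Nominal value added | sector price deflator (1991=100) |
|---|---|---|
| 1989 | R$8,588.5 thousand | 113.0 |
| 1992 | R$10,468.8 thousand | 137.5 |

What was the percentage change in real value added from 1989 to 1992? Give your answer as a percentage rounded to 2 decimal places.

0.17%

Deflate each year: 1989 → 8588.5/1.130 = 7600.44; 1992 → 10468.8/1.375 = 7613.67.
So real value added changed by 7613.67/7600.44 − 1 = 0.0017, i.e. 0.17%.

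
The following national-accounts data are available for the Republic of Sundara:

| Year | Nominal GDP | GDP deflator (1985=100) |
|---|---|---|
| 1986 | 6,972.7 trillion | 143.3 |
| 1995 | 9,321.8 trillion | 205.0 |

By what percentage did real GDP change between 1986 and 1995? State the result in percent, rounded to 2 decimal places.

-6.55%

Real GDP 1986 = 6972.7 / 1.433 = 4865.81.
Real GDP 1995 = 9321.8 / 2.050 = 4547.22.
Real growth = 4547.22 / 4865.81 − 1 = -0.0655.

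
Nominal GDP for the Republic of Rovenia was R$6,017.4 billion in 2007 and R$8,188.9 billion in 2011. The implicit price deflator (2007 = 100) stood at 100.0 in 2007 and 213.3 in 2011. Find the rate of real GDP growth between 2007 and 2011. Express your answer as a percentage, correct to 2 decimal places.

Deflate each year: 2007 → 6017.4/1.000 = 6017.40; 2011 → 8188.9/2.133 = 3839.15.
So real GDP changed by 3839.15/6017.40 − 1 = -0.3620, i.e. -36.20%.

-36.20%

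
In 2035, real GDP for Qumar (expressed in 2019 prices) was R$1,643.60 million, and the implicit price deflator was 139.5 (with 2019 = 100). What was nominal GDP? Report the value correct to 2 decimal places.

R$2,292.82 million

Nominal GDP = Real × (implicit price deflator/100) = 1643.60 × 1.395 = 2292.82.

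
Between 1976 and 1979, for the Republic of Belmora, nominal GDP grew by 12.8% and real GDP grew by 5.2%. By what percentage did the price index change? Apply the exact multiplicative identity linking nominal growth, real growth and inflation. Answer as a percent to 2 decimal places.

7.22%

(1 + g_nom) = (1 + g_real)(1 + π), so π = 1.1280 / 1.0520 − 1 = 0.07224.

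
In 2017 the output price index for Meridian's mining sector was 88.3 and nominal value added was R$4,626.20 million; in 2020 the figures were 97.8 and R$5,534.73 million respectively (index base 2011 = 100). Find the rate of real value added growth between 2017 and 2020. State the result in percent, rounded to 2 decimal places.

Deflate each year: 2017 → 4626.20/0.883 = 5239.18; 2020 → 5534.73/0.978 = 5659.23.
So real value added changed by 5659.23/5239.18 − 1 = 0.0802, i.e. 8.02%.

8.02%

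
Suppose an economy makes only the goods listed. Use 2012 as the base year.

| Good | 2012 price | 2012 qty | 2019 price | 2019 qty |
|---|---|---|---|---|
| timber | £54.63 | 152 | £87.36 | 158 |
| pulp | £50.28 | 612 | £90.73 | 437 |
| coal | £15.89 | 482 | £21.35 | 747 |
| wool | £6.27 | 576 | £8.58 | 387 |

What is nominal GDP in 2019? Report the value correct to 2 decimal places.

£72720.80

Nominal GDP 2019 = Σ (p_2019 × q_2019) = 87.36·158 + 90.73·437 + 21.35·747 + 8.58·387 = 72720.80.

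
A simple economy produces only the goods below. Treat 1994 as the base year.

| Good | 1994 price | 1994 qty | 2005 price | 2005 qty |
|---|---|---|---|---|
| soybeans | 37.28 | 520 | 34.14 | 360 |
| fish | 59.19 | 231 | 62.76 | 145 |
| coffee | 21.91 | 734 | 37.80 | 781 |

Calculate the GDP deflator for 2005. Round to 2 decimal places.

Nominal GDP 2005 = 34.14·360 + 62.76·145 + 37.80·781 = 50912.40.
Real GDP 2005 (at 1994 prices) = 37.28·360 + 59.19·145 + 21.91·781 = 39115.06.
Deflator = Nominal/Real × 100 = 50912.40/39115.06 × 100 = 130.161.

130.16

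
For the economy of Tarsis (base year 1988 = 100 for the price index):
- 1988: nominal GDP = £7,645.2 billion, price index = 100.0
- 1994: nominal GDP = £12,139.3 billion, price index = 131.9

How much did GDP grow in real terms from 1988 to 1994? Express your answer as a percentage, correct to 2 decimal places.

20.38%

Real GDP 1988 = 7645.2 / 1.000 = 7645.20.
Real GDP 1994 = 12139.3 / 1.319 = 9203.41.
Real growth = 9203.41 / 7645.20 − 1 = 0.2038.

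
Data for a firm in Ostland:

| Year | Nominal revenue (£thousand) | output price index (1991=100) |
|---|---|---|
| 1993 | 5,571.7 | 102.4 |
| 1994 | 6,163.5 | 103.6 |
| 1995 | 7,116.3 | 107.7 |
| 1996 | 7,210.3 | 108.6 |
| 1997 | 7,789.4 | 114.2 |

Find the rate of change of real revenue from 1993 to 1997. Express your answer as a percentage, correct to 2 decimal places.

Real revenue 1993 = 5571.7/1.024 = 5441.11.
Real revenue 1997 = 7789.4/1.142 = 6820.84.
Change = 6820.84/5441.11 − 1 = 0.2536.

25.36%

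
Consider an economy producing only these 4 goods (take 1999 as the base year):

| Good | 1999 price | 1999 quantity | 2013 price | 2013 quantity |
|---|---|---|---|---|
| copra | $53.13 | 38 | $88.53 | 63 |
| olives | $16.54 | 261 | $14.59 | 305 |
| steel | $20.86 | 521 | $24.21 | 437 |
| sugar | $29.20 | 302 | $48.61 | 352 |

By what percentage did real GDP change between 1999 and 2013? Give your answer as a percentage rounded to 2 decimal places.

Real GDP 1999 = Nominal GDP 1999 = 53.13·38 + 16.54·261 + 20.86·521 + 29.20·302 = 26022.34.
Real GDP 2013 (at 1999 prices) = 53.13·63 + 16.54·305 + 20.86·437 + 29.20·352 = 27786.11.
Real growth = 27786.11/26022.34 − 1 = 0.0678.

6.78%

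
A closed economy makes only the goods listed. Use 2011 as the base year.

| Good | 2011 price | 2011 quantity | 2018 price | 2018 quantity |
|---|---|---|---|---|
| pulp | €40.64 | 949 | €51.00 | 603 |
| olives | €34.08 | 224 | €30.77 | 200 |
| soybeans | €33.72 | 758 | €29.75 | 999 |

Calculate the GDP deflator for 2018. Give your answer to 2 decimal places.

102.49

Nominal GDP 2018 = 51.00·603 + 30.77·200 + 29.75·999 = 66627.25.
Real GDP 2018 (at 2011 prices) = 40.64·603 + 34.08·200 + 33.72·999 = 65008.20.
Deflator = Nominal/Real × 100 = 66627.25/65008.20 × 100 = 102.491.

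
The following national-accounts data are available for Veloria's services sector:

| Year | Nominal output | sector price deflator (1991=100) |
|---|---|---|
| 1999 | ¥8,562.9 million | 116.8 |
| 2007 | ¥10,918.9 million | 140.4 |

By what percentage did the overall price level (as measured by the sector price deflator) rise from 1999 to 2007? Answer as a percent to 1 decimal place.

20.2%

Price-level change = 140.4 / 116.8 − 1 = 0.2021.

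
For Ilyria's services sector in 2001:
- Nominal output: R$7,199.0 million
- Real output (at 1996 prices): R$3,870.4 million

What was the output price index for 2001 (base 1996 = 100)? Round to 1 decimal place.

output price index = (Nominal / Real) × 100 = 7199.0 / 3870.4 × 100 = 186.00.

186.0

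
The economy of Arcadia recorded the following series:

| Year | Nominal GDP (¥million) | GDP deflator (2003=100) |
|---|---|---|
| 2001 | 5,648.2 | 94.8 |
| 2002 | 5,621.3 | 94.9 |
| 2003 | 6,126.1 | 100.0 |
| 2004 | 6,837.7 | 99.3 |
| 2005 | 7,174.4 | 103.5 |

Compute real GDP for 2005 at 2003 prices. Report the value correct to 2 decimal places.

¥6,931.79 million

Real GDP 2005 = 7174.4 / 1.035 = 6931.79.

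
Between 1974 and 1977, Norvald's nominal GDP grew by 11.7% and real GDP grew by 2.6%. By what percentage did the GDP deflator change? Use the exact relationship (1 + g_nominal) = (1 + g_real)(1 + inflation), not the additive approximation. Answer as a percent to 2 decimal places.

(1 + g_nom) = (1 + g_real)(1 + π), so π = 1.1170 / 1.0260 − 1 = 0.08869.

8.87%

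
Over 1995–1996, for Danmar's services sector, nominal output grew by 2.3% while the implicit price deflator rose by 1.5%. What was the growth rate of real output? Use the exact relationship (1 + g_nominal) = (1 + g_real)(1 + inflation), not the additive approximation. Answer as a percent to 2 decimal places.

0.79%

(1 + g_nom) = (1 + g_real)(1 + π), so g_real = 1.0230 / 1.0150 − 1 = 0.00788.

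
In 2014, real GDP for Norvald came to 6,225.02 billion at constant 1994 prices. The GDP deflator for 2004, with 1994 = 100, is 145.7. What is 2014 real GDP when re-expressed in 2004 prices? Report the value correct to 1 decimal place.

9,069.9 billion

Real GDP in 2004 prices = Real GDP in 1994 prices × (P_2004/P_1994) = 6225.02 × 1.457 = 9069.85.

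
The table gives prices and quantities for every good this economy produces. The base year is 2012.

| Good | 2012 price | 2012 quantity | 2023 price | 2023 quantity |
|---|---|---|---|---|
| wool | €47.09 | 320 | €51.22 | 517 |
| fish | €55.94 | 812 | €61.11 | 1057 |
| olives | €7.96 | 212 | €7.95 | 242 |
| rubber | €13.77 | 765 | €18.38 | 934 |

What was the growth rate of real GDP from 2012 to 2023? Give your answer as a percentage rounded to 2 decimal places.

Real GDP 2012 = Nominal GDP 2012 = 47.09·320 + 55.94·812 + 7.96·212 + 13.77·765 = 72713.65.
Real GDP 2023 (at 2012 prices) = 47.09·517 + 55.94·1057 + 7.96·242 + 13.77·934 = 98261.61.
Real growth = 98261.61/72713.65 − 1 = 0.3514.

35.14%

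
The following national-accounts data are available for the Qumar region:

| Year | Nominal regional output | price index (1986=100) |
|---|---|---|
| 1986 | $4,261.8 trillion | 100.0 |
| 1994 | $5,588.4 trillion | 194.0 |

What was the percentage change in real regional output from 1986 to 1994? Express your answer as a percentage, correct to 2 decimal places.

-32.41%

Real regional output 1986 = 4261.8 / 1.000 = 4261.80.
Real regional output 1994 = 5588.4 / 1.940 = 2880.62.
Real growth = 2880.62 / 4261.80 − 1 = -0.3241.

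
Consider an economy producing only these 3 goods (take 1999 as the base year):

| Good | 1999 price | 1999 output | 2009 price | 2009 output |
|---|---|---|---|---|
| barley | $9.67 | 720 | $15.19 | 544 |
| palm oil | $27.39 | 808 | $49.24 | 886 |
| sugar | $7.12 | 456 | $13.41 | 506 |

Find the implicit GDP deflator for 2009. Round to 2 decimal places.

177.10

Nominal GDP 2009 = 15.19·544 + 49.24·886 + 13.41·506 = 58675.46.
Real GDP 2009 (at 1999 prices) = 9.67·544 + 27.39·886 + 7.12·506 = 33130.74.
Deflator = Nominal/Real × 100 = 58675.46/33130.74 × 100 = 177.103.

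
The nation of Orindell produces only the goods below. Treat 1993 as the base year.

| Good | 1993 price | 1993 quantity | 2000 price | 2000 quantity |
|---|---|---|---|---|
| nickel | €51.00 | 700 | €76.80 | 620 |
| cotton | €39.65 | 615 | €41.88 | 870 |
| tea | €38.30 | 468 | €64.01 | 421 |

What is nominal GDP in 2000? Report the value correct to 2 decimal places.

Nominal GDP 2000 = Σ (p_2000 × q_2000) = 76.80·620 + 41.88·870 + 64.01·421 = 110999.81.

€110999.81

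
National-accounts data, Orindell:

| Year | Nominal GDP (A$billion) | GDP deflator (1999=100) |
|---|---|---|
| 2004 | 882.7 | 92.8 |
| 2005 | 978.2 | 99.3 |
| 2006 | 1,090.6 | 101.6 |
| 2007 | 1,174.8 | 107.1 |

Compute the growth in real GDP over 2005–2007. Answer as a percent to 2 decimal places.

Real GDP 2005 = 978.2/0.993 = 985.10.
Real GDP 2007 = 1174.8/1.071 = 1096.92.
Change = 1096.92/985.10 − 1 = 0.1135.

11.35%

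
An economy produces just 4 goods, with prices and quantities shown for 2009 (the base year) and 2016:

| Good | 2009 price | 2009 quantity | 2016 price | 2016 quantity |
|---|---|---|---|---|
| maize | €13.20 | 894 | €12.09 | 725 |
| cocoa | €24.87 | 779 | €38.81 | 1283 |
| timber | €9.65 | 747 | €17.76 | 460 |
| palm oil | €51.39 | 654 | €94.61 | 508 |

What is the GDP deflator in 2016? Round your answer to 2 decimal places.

Nominal GDP 2016 = 12.09·725 + 38.81·1283 + 17.76·460 + 94.61·508 = 114789.96.
Real GDP 2016 (at 2009 prices) = 13.20·725 + 24.87·1283 + 9.65·460 + 51.39·508 = 72023.33.
Deflator = Nominal/Real × 100 = 114789.96/72023.33 × 100 = 159.379.

159.38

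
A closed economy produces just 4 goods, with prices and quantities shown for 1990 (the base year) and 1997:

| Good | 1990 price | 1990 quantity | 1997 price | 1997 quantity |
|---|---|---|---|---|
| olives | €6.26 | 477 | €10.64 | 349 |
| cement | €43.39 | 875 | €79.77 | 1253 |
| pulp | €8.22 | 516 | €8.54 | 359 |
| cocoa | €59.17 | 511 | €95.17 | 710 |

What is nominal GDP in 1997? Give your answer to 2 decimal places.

Nominal GDP 1997 = Σ (p_1997 × q_1997) = 10.64·349 + 79.77·1253 + 8.54·359 + 95.17·710 = 174301.73.

€174301.73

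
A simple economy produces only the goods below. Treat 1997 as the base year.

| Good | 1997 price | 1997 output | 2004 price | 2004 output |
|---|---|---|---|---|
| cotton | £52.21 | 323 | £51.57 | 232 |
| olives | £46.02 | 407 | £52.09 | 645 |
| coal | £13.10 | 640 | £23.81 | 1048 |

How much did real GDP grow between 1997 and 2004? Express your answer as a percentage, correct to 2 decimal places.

26.26%

Real GDP 1997 = Nominal GDP 1997 = 52.21·323 + 46.02·407 + 13.10·640 = 43977.97.
Real GDP 2004 (at 1997 prices) = 52.21·232 + 46.02·645 + 13.10·1048 = 55524.42.
Real growth = 55524.42/43977.97 − 1 = 0.2626.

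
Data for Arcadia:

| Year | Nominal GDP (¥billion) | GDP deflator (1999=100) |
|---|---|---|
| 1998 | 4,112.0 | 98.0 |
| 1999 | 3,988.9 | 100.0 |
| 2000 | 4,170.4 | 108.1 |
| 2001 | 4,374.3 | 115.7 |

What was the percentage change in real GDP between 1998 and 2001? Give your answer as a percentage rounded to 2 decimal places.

-9.90%

Real GDP 1998 = 4112.0/0.980 = 4195.92.
Real GDP 2001 = 4374.3/1.157 = 3780.73.
Change = 3780.73/4195.92 − 1 = -0.0990.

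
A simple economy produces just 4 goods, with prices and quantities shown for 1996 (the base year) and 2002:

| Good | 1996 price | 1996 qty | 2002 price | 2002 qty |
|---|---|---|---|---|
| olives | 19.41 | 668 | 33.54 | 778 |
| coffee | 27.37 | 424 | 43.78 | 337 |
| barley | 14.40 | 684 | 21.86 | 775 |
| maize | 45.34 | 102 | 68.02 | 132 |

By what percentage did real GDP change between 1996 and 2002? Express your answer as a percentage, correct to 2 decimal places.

6.21%

Real GDP 1996 = Nominal GDP 1996 = 19.41·668 + 27.37·424 + 14.40·684 + 45.34·102 = 39045.04.
Real GDP 2002 (at 1996 prices) = 19.41·778 + 27.37·337 + 14.40·775 + 45.34·132 = 41469.55.
Real growth = 41469.55/39045.04 − 1 = 0.0621.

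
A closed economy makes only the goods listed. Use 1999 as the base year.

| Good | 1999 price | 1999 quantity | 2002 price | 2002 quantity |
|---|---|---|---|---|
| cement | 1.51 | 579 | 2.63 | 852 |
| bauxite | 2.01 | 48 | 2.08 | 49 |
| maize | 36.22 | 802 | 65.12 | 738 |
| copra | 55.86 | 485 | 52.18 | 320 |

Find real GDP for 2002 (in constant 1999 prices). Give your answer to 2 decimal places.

Real GDP 2002 = Σ (p_1999 × q_2002) = 1.51·852 + 2.01·49 + 36.22·738 + 55.86·320 = 45990.57.

45990.57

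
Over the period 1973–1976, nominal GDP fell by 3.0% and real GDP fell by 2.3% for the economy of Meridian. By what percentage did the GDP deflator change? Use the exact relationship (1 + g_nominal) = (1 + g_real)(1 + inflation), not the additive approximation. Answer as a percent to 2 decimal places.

(1 + g_nom) = (1 + g_real)(1 + π), so π = 0.9700 / 0.9770 − 1 = -0.00716.

-0.72%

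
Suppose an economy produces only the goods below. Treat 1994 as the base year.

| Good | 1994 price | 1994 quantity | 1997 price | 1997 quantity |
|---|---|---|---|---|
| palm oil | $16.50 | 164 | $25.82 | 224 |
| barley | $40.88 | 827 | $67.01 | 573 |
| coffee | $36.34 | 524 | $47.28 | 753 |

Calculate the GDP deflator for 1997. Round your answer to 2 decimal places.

146.43

Nominal GDP 1997 = 25.82·224 + 67.01·573 + 47.28·753 = 79782.25.
Real GDP 1997 (at 1994 prices) = 16.50·224 + 40.88·573 + 36.34·753 = 54484.26.
Deflator = Nominal/Real × 100 = 79782.25/54484.26 × 100 = 146.432.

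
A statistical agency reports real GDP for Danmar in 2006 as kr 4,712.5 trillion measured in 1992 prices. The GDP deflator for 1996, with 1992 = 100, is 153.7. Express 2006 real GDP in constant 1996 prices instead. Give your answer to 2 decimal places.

Real GDP in 1996 prices = Real GDP in 1992 prices × (P_1996/P_1992) = 4712.5 × 1.537 = 7243.11.

kr 7,243.11 trillion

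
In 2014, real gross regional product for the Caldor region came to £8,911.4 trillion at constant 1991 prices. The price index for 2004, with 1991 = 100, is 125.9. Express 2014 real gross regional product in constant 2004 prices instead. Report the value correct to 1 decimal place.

£11,219.5 trillion

Real gross regional product in 2004 prices = Real gross regional product in 1991 prices × (P_2004/P_1991) = 8911.4 × 1.259 = 11219.45.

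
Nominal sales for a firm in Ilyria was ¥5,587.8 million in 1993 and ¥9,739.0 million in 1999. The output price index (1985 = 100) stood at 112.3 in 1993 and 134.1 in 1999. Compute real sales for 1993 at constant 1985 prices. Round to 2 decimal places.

¥4,975.78 million

Real sales = Nominal / (output price index/100) = 5587.8 / 1.123 = 4975.78.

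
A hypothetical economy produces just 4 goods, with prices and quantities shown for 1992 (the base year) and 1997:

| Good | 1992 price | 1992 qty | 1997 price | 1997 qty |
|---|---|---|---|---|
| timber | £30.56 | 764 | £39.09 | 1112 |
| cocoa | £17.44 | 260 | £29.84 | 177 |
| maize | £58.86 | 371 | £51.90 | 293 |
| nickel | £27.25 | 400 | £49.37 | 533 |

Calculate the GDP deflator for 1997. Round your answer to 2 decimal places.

131.13

Nominal GDP 1997 = 39.09·1112 + 29.84·177 + 51.90·293 + 49.37·533 = 90270.67.
Real GDP 1997 (at 1992 prices) = 30.56·1112 + 17.44·177 + 58.86·293 + 27.25·533 = 68839.83.
Deflator = Nominal/Real × 100 = 90270.67/68839.83 × 100 = 131.131.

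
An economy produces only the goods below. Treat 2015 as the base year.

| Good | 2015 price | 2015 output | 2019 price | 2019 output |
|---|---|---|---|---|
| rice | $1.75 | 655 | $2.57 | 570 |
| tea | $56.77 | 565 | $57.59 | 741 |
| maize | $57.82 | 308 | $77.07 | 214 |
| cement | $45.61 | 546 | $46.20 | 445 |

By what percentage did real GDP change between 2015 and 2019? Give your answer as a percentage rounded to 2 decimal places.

-0.26%

Real GDP 2015 = Nominal GDP 2015 = 1.75·655 + 56.77·565 + 57.82·308 + 45.61·546 = 75932.92.
Real GDP 2019 (at 2015 prices) = 1.75·570 + 56.77·741 + 57.82·214 + 45.61·445 = 75734.00.
Real growth = 75734.00/75932.92 − 1 = -0.0026.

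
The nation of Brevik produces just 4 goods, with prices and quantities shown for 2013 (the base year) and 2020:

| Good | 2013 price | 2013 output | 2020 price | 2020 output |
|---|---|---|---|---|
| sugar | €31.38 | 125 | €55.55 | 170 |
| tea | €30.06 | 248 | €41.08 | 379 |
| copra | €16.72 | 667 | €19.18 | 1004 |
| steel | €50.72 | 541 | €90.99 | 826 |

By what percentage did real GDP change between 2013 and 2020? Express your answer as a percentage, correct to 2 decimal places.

50.91%

Real GDP 2013 = Nominal GDP 2013 = 31.38·125 + 30.06·248 + 16.72·667 + 50.72·541 = 49969.14.
Real GDP 2020 (at 2013 prices) = 31.38·170 + 30.06·379 + 16.72·1004 + 50.72·826 = 75408.94.
Real growth = 75408.94/49969.14 − 1 = 0.5091.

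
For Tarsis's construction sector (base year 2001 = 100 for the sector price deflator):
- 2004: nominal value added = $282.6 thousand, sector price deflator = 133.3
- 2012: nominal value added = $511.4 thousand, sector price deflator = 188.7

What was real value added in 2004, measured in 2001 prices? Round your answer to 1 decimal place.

$212.0 thousand

Real value added = Nominal / (sector price deflator/100) = 282.6 / 1.333 = 212.00.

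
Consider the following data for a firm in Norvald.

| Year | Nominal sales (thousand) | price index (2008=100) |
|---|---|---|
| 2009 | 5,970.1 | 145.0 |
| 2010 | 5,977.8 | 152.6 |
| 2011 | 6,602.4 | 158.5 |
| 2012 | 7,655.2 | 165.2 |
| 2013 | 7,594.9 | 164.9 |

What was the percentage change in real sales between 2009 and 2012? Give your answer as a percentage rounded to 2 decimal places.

Real sales 2009 = 5970.1/1.450 = 4117.31.
Real sales 2012 = 7655.2/1.652 = 4633.90.
Change = 4633.90/4117.31 − 1 = 0.1255.

12.55%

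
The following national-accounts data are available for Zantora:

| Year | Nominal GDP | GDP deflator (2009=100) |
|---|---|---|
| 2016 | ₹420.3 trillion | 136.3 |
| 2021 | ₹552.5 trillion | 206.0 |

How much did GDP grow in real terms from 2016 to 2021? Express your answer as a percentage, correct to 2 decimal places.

Deflate each year: 2016 → 420.3/1.363 = 308.36; 2021 → 552.5/2.060 = 268.20.
So real GDP changed by 268.20/308.36 − 1 = -0.1302, i.e. -13.02%.

-13.02%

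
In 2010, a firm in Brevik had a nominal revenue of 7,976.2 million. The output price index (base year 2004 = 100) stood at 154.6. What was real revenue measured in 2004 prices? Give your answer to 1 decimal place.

5,159.2 million

Real revenue = Nominal / (output price index/100) = 7976.2 / 1.546 = 5159.25.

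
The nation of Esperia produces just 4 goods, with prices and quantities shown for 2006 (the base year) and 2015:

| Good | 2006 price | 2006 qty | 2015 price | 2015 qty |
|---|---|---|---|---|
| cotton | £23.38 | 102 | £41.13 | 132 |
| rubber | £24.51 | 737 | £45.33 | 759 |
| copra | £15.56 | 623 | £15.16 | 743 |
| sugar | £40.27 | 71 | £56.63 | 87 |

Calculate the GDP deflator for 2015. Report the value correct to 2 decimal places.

152.43

Nominal GDP 2015 = 41.13·132 + 45.33·759 + 15.16·743 + 56.63·87 = 56025.32.
Real GDP 2015 (at 2006 prices) = 23.38·132 + 24.51·759 + 15.56·743 + 40.27·87 = 36753.82.
Deflator = Nominal/Real × 100 = 56025.32/36753.82 × 100 = 152.434.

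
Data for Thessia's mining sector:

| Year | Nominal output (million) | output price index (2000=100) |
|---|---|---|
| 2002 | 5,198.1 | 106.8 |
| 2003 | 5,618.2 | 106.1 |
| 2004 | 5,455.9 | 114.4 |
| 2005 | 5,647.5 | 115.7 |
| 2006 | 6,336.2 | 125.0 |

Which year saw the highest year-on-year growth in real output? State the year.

2003

2003: real = 5618.2/1.061 = 5295.19; growth vs 2002 (4867.13) = 8.79%.
2004: real = 5455.9/1.144 = 4769.14; growth vs 2003 (5295.19) = -9.93%.
2005: real = 5647.5/1.157 = 4881.16; growth vs 2004 (4769.14) = 2.35%.
2006: real = 6336.2/1.250 = 5068.96; growth vs 2005 (4881.16) = 3.85%.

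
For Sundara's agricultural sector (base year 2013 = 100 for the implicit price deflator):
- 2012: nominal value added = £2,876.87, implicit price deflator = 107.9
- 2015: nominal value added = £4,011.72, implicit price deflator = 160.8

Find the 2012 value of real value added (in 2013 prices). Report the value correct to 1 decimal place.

£2,666.2

Real value added = Nominal / (implicit price deflator/100) = 2876.87 / 1.079 = 2666.24.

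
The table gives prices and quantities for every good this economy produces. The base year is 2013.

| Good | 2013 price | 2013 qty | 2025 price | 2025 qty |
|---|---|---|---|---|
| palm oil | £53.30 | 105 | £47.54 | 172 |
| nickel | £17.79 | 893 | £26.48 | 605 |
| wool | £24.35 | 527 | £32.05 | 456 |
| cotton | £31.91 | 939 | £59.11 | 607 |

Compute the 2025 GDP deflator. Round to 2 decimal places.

148.19

Nominal GDP 2025 = 47.54·172 + 26.48·605 + 32.05·456 + 59.11·607 = 74691.85.
Real GDP 2025 (at 2013 prices) = 53.30·172 + 17.79·605 + 24.35·456 + 31.91·607 = 50403.52.
Deflator = Nominal/Real × 100 = 74691.85/50403.52 × 100 = 148.188.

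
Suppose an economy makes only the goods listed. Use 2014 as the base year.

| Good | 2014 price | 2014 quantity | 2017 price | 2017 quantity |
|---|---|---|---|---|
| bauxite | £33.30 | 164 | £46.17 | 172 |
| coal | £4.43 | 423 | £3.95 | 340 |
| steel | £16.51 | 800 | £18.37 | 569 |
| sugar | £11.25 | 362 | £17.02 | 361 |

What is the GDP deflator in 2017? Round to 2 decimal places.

125.09

Nominal GDP 2017 = 46.17·172 + 3.95·340 + 18.37·569 + 17.02·361 = 25880.99.
Real GDP 2017 (at 2014 prices) = 33.30·172 + 4.43·340 + 16.51·569 + 11.25·361 = 20689.24.
Deflator = Nominal/Real × 100 = 25880.99/20689.24 × 100 = 125.094.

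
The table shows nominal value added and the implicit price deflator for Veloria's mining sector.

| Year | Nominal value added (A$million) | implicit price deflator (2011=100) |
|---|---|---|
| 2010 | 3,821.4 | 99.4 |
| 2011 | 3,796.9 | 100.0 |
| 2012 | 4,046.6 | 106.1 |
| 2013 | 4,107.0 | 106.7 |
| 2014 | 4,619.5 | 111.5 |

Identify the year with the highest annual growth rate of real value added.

2014

2011: real = 3796.9/1.000 = 3796.90; growth vs 2010 (3844.47) = -1.24%.
2012: real = 4046.6/1.061 = 3813.95; growth vs 2011 (3796.90) = 0.45%.
2013: real = 4107.0/1.067 = 3849.11; growth vs 2012 (3813.95) = 0.92%.
2014: real = 4619.5/1.115 = 4143.05; growth vs 2013 (3849.11) = 7.64%.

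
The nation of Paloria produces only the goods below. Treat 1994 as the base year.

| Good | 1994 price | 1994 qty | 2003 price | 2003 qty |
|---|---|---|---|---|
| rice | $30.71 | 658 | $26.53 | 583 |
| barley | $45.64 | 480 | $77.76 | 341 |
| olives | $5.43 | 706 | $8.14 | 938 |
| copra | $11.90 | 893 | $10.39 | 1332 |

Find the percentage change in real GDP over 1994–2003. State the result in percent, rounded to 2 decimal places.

-3.82%

Real GDP 1994 = Nominal GDP 1994 = 30.71·658 + 45.64·480 + 5.43·706 + 11.90·893 = 56574.66.
Real GDP 2003 (at 1994 prices) = 30.71·583 + 45.64·341 + 5.43·938 + 11.90·1332 = 54411.31.
Real growth = 54411.31/56574.66 − 1 = -0.0382.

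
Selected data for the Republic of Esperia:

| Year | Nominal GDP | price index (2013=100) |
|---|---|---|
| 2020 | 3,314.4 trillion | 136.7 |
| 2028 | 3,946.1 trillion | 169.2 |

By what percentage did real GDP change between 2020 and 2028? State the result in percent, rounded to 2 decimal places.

-3.81%

Real GDP 2020 = 3314.4 / 1.367 = 2424.58.
Real GDP 2028 = 3946.1 / 1.692 = 2332.21.
Real growth = 2332.21 / 2424.58 − 1 = -0.0381.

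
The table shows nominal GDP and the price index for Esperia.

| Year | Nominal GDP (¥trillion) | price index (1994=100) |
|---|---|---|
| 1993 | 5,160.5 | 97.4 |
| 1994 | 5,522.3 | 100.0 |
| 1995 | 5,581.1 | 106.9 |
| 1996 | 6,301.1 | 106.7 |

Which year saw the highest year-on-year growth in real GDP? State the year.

1994: real = 5522.3/1.000 = 5522.30; growth vs 1993 (5298.25) = 4.23%.
1995: real = 5581.1/1.069 = 5220.86; growth vs 1994 (5522.30) = -5.46%.
1996: real = 6301.1/1.067 = 5905.44; growth vs 1995 (5220.86) = 13.11%.

1996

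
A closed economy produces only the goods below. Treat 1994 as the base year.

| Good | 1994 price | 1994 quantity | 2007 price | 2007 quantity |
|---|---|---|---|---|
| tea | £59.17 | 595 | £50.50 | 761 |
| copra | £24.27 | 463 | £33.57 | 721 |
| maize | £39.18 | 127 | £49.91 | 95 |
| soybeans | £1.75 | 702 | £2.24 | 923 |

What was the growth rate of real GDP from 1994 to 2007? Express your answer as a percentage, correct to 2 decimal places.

28.90%

Real GDP 1994 = Nominal GDP 1994 = 59.17·595 + 24.27·463 + 39.18·127 + 1.75·702 = 52647.52.
Real GDP 2007 (at 1994 prices) = 59.17·761 + 24.27·721 + 39.18·95 + 1.75·923 = 67864.39.
Real growth = 67864.39/52647.52 − 1 = 0.2890.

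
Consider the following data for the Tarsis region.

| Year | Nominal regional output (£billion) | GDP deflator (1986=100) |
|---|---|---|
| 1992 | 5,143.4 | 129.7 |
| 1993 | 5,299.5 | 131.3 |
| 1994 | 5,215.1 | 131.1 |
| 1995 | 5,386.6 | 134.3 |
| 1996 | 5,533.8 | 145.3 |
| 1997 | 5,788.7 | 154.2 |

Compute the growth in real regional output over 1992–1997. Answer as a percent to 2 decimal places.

Real regional output 1992 = 5143.4/1.297 = 3965.61.
Real regional output 1997 = 5788.7/1.542 = 3754.02.
Change = 3754.02/3965.61 − 1 = -0.0534.

-5.34%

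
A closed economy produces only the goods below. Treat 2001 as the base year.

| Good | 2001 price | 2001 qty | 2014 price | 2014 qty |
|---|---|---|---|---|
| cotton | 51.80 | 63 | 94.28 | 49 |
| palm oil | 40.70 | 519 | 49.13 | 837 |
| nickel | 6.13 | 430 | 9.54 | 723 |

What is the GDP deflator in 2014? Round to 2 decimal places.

Nominal GDP 2014 = 94.28·49 + 49.13·837 + 9.54·723 = 52638.95.
Real GDP 2014 (at 2001 prices) = 51.80·49 + 40.70·837 + 6.13·723 = 41036.09.
Deflator = Nominal/Real × 100 = 52638.95/41036.09 × 100 = 128.275.

128.27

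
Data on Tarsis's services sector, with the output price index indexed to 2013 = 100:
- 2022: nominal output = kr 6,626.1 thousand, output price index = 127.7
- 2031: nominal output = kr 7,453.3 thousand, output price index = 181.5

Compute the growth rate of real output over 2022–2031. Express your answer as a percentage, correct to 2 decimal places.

Deflate each year: 2022 → 6626.1/1.277 = 5188.80; 2031 → 7453.3/1.815 = 4106.50.
So real output changed by 4106.50/5188.80 − 1 = -0.2086, i.e. -20.86%.

-20.86%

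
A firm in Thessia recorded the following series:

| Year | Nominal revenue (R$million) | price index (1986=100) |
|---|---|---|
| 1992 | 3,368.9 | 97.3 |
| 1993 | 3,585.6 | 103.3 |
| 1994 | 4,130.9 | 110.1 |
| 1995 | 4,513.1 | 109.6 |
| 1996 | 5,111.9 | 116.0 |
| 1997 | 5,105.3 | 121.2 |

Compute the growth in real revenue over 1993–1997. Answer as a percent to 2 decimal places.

21.35%

Real revenue 1993 = 3585.6/1.033 = 3471.06.
Real revenue 1997 = 5105.3/1.212 = 4212.29.
Change = 4212.29/3471.06 − 1 = 0.2135.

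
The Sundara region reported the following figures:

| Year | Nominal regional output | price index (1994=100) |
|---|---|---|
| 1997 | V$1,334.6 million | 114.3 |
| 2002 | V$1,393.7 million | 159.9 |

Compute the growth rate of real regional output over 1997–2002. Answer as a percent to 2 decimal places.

Deflate each year: 1997 → 1334.6/1.143 = 1167.63; 2002 → 1393.7/1.599 = 871.61.
So real regional output changed by 871.61/1167.63 − 1 = -0.2535, i.e. -25.35%.

-25.35%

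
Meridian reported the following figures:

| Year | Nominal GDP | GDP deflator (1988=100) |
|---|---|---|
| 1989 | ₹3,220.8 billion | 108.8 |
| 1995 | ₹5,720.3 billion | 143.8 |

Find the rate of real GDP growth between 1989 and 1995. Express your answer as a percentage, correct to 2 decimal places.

Real GDP 1989 = 3220.8 / 1.088 = 2960.29.
Real GDP 1995 = 5720.3 / 1.438 = 3977.96.
Real growth = 3977.96 / 2960.29 − 1 = 0.3438.

34.38%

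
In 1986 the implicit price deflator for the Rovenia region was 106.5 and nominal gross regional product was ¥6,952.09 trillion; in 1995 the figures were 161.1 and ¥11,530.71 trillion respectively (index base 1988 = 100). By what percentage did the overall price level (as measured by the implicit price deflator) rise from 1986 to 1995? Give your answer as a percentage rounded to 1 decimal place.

Price-level change = 161.1 / 106.5 − 1 = 0.5127.

51.3%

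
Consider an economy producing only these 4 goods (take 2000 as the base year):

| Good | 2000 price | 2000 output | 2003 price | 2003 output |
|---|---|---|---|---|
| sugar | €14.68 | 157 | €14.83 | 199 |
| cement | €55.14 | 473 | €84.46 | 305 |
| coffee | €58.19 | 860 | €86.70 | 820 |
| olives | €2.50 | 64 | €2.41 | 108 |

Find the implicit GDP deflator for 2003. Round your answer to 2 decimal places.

Nominal GDP 2003 = 14.83·199 + 84.46·305 + 86.70·820 + 2.41·108 = 100065.75.
Real GDP 2003 (at 2000 prices) = 14.68·199 + 55.14·305 + 58.19·820 + 2.50·108 = 67724.82.
Deflator = Nominal/Real × 100 = 100065.75/67724.82 × 100 = 147.753.

147.75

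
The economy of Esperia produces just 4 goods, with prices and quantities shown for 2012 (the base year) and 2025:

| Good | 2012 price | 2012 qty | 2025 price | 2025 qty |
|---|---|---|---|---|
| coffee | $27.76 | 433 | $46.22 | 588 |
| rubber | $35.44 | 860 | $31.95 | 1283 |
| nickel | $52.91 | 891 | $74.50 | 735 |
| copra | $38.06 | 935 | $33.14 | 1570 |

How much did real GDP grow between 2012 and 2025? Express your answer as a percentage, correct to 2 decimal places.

28.12%

Real GDP 2012 = Nominal GDP 2012 = 27.76·433 + 35.44·860 + 52.91·891 + 38.06·935 = 125227.39.
Real GDP 2025 (at 2012 prices) = 27.76·588 + 35.44·1283 + 52.91·735 + 38.06·1570 = 160435.45.
Real growth = 160435.45/125227.39 − 1 = 0.2812.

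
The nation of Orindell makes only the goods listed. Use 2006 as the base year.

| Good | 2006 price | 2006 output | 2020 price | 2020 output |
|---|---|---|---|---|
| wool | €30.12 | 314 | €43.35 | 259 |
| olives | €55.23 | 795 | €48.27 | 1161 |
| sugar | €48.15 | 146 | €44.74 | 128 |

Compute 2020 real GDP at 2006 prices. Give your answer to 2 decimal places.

€78086.31

Real GDP 2020 = Σ (p_2006 × q_2020) = 30.12·259 + 55.23·1161 + 48.15·128 = 78086.31.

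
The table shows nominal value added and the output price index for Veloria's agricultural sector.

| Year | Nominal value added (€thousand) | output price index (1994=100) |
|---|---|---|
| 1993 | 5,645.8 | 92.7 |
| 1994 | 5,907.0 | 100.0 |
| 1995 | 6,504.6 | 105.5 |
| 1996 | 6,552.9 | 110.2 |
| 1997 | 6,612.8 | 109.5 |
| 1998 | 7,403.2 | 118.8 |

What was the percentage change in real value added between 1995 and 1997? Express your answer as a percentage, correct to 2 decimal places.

Real value added 1995 = 6504.6/1.055 = 6165.50.
Real value added 1997 = 6612.8/1.095 = 6039.09.
Change = 6039.09/6165.50 − 1 = -0.0205.

-2.05%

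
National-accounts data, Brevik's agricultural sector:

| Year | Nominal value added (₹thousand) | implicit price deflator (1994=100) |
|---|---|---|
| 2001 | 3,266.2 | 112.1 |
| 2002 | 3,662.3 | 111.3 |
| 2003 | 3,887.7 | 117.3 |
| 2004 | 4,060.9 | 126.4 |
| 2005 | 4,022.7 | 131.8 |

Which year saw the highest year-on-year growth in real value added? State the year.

2002: real = 3662.3/1.113 = 3290.48; growth vs 2001 (2913.65) = 12.93%.
2003: real = 3887.7/1.173 = 3314.32; growth vs 2002 (3290.48) = 0.72%.
2004: real = 4060.9/1.264 = 3212.74; growth vs 2003 (3314.32) = -3.06%.
2005: real = 4022.7/1.318 = 3052.12; growth vs 2004 (3212.74) = -5.00%.

2002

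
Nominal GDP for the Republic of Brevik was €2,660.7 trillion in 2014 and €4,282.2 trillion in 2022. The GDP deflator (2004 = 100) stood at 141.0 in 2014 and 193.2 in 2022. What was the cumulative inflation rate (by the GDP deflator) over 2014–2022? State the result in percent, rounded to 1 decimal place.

37.0%

Price-level change = 193.2 / 141.0 − 1 = 0.3702.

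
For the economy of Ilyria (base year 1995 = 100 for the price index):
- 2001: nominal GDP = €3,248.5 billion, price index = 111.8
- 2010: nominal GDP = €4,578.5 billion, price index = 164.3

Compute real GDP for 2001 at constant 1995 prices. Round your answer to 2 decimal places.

Real GDP = Nominal / (price index/100) = 3248.5 / 1.118 = 2905.64.

€2,905.64 billion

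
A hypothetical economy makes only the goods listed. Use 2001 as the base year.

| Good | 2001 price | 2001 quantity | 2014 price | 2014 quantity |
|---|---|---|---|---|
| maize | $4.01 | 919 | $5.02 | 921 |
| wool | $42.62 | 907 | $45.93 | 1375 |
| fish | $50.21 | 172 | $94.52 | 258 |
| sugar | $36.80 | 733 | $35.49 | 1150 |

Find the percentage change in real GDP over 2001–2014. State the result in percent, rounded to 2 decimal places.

Real GDP 2001 = Nominal GDP 2001 = 4.01·919 + 42.62·907 + 50.21·172 + 36.80·733 = 77952.05.
Real GDP 2014 (at 2001 prices) = 4.01·921 + 42.62·1375 + 50.21·258 + 36.80·1150 = 117569.89.
Real growth = 117569.89/77952.05 − 1 = 0.5082.

50.82%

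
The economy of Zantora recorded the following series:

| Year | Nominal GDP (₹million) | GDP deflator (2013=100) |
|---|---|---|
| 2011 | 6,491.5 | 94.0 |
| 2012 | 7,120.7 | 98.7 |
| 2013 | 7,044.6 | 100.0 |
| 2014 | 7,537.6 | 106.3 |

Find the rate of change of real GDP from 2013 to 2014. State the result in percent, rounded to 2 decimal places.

Real GDP 2013 = 7044.6/1.000 = 7044.60.
Real GDP 2014 = 7537.6/1.063 = 7090.87.
Change = 7090.87/7044.60 − 1 = 0.0066.

0.66%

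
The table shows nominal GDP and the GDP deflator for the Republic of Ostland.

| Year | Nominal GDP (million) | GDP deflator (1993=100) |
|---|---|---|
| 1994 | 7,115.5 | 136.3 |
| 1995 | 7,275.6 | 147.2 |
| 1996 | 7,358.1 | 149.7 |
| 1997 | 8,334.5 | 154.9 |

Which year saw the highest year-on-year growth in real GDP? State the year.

1997

1995: real = 7275.6/1.472 = 4942.66; growth vs 1994 (5220.47) = -5.32%.
1996: real = 7358.1/1.497 = 4915.23; growth vs 1995 (4942.66) = -0.55%.
1997: real = 8334.5/1.549 = 5380.57; growth vs 1996 (4915.23) = 9.47%.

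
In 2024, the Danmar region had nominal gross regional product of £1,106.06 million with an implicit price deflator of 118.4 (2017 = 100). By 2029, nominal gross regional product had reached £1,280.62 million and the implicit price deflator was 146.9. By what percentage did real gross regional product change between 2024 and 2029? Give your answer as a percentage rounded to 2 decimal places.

-6.68%

Real gross regional product 2024 = 1106.06 / 1.184 = 934.17.
Real gross regional product 2029 = 1280.62 / 1.469 = 871.76.
Real growth = 871.76 / 934.17 − 1 = -0.0668.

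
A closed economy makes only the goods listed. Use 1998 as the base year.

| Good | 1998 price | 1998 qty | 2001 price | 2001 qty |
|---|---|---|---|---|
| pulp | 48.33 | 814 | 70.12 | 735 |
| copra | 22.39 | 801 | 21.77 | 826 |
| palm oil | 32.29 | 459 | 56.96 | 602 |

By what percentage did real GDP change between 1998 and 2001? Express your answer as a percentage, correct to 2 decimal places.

Real GDP 1998 = Nominal GDP 1998 = 48.33·814 + 22.39·801 + 32.29·459 = 72096.12.
Real GDP 2001 (at 1998 prices) = 48.33·735 + 22.39·826 + 32.29·602 = 73455.27.
Real growth = 73455.27/72096.12 − 1 = 0.0189.

1.89%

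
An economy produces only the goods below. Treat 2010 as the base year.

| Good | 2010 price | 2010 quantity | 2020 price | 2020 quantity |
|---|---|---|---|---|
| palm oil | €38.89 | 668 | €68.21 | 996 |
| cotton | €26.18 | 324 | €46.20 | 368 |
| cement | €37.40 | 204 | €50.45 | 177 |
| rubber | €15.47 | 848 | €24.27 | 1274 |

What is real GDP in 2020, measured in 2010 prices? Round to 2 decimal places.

€74697.26

Real GDP 2020 = Σ (p_2010 × q_2020) = 38.89·996 + 26.18·368 + 37.40·177 + 15.47·1274 = 74697.26.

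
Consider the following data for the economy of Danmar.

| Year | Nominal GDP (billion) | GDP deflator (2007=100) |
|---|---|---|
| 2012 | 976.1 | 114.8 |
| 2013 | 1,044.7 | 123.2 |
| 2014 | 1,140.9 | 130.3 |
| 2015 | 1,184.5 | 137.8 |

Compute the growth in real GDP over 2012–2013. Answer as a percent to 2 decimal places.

-0.27%

Real GDP 2012 = 976.1/1.148 = 850.26.
Real GDP 2013 = 1044.7/1.232 = 847.97.
Change = 847.97/850.26 − 1 = -0.0027.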